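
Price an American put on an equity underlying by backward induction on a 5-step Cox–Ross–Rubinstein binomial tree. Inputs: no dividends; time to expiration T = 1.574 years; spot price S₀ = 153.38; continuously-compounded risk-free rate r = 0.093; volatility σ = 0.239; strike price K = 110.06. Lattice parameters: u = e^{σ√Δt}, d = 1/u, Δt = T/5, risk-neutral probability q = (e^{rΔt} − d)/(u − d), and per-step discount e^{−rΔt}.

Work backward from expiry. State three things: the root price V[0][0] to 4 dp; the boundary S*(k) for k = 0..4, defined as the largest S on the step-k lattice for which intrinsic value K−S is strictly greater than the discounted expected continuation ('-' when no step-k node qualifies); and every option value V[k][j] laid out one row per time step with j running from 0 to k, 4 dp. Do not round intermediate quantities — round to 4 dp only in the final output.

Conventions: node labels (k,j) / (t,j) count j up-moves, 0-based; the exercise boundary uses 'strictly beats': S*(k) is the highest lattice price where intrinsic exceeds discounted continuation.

price = 1.0574
boundary = - - - - 89.7058
tree:
1.0574
2.2833 0.2131
4.8503 0.5187 0.0000
10.0841 1.2627 0.0000 0.0000
20.3542 3.0735 0.0000 0.0000 0.0000
31.6117 7.4812 0.0000 0.0000 0.0000 0.0000

params: Δt=0.31480 u=1.14350 d=0.87451 q=0.57697 e^(-rΔt)=0.97115
t_5 payoffs: 31.6117 7.4812 0.0000 0.0000 0.0000 0.0000
t_4: node(4,0) S=89.7058 payoff=20.3542 vs cont=17.1788 → 20.3542 [stop]  node(4,1) S=117.2991 payoff=0.0000 vs cont=3.0735 → 3.0735 [wait]  node(4,2) S=153.3800 payoff=0.0000 vs cont=0.0000 → 0.0000 [wait]  node(4,3) S=200.5593 payoff=0.0000 vs cont=0.0000 → 0.0000 [wait]  node(4,4) S=262.2509 payoff=0.0000 vs cont=0.0000 → 0.0000 [wait]  ⇒ S*(4)=89.7058
t_3: node(3,0) S=102.5788 payoff=7.4812 vs cont=10.0841 → 10.0841 [wait]  node(3,1) S=134.1318 payoff=0.0000 vs cont=1.2627 → 1.2627 [wait]  node(3,2) S=175.3904 payoff=0.0000 vs cont=0.0000 → 0.0000 [wait]  node(3,3) S=229.3401 payoff=0.0000 vs cont=0.0000 → 0.0000 [wait]  ⇒ S*(3)=-
t_2: node(2,0) S=117.2991 payoff=0.0000 vs cont=4.8503 → 4.8503 [wait]  node(2,1) S=153.3800 payoff=0.0000 vs cont=0.5187 → 0.5187 [wait]  node(2,2) S=200.5593 payoff=0.0000 vs cont=0.0000 → 0.0000 [wait]  ⇒ S*(2)=-
t_1: node(1,0) S=134.1318 payoff=0.0000 vs cont=2.2833 → 2.2833 [wait]  node(1,1) S=175.3904 payoff=0.0000 vs cont=0.2131 → 0.2131 [wait]  ⇒ S*(1)=-
t_0: node(0,0) S=153.3800 payoff=0.0000 vs cont=1.0574 → 1.0574 [wait]  ⇒ S*(0)=-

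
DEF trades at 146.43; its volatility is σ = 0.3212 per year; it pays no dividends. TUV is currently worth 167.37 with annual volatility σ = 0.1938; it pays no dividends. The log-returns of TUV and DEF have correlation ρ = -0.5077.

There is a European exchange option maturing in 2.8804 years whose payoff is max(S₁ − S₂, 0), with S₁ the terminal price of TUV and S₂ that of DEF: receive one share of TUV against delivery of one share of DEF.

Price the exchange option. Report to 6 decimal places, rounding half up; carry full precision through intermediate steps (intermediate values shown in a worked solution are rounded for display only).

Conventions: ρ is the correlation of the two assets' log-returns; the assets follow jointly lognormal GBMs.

σ_eff = √(σ₁² + σ₂² − 2ρσ₁σ₂) = √(0.1938² + 0.3212² − 2·-0.5077·0.1938·0.3212) = 0.451592
d₁ = (ln(S₁/S₂) + (q₂ − q₁ + σ_eff²/2)T) / (σ_eff√T) = (ln(167.37/146.43) + (0.0 − 0.0 + 0.101968)·2.8804) / 0.766430 = 0.557607
d₂ = d₁ − σ_eff√T = 0.557607 − 0.766430 = -0.208823
N(d₁) = 0.711444,  N(d₂) = 0.417293
V = S₁·e^{−q₁T}·N(d₁) − S₂·e^{−q₂T}·N(d₂) = 119.074326 − 61.104267 = 57.970059
Key observation: pricing in DEF-units makes this a unit-strike call on the ratio S₁/S₂ — the risk-free rate cancels and cannot affect the value.

exchange price = 57.970059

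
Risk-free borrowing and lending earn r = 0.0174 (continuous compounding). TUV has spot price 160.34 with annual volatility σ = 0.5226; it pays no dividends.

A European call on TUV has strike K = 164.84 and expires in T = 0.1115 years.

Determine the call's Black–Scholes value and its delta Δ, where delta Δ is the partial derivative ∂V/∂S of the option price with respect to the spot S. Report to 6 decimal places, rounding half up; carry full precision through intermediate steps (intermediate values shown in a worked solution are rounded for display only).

σ√T = 0.5226·√0.1115 = 0.174505
d₁ = (ln(S/K) + (r+σ²/2)T) / (σ√T) = (ln(160.34/164.84) + (0.0174+0.5226²/2)·0.1115) / 0.174505 = (-0.027679 + 0.017166) / 0.174505 = -0.060243
d₂ = d₁ − σ√T = -0.060243 − 0.174505 = -0.234748
e^{−rT} = 0.998062
N(d₁) = 0.475981,  N(d₂) = 0.407202
Call price V = S·N(d₁) − K·e^{−rT}·N(d₂) = 76.318786 − 66.993117 = 9.325669
Δ = N(d₁) = 0.475981

price = 9.325669
Δ = 0.475981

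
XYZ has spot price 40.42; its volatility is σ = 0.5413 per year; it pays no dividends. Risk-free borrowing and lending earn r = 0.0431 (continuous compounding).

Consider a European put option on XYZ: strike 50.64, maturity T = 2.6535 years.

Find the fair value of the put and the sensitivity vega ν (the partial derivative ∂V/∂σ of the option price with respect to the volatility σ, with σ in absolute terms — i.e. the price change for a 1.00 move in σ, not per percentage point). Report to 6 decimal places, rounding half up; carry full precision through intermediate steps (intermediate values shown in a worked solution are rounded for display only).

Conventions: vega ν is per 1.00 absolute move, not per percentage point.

σ√T = 0.5413·√2.6535 = 0.881754
d₁ = (ln(S/K) + (r+σ²/2)T) / (σ√T) = (ln(40.42/50.64) + (0.0431+0.5413²/2)·2.6535) / 0.881754 = (-0.225417 + 0.503111) / 0.881754 = 0.314934
d₂ = d₁ − σ√T = 0.314934 − 0.881754 = -0.566821
e^{−rT} = 0.891932
N(−d₁) = 0.376406,  N(−d₂) = 0.714582
Put price V = K·e^{−rT}·N(−d₂) − S·N(−d₁) = 32.275821 − 15.214331 = 17.061490
φ(d₁) = (1/√(2π))·e^{−d₁²/2} = 0.379641
ν = S·φ(d₁)·√T = 24.996463

price = 17.061490
ν = 24.996463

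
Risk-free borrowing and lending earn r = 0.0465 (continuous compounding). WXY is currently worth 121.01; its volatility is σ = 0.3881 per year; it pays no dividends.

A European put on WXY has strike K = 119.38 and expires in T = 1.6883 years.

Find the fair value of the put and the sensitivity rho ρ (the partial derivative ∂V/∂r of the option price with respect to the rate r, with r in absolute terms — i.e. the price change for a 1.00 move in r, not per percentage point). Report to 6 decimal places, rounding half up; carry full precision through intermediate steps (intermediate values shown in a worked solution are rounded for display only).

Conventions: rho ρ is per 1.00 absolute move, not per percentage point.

price = 18.082136
ρ = -98.332752

σ√T = 0.3881·√1.6883 = 0.504276
d₁ = (ln(S/K) + (r+σ²/2)T) / (σ√T) = (ln(121.01/119.38) + (0.0465+0.3881²/2)·1.6883) / 0.504276 = (0.013562 + 0.205653) / 0.504276 = 0.434712
d₂ = d₁ − σ√T = 0.434712 − 0.504276 = -0.069565
e^{−rT} = 0.924497
N(−d₁) = 0.331886,  N(−d₂) = 0.527730
Put price V = K·e^{−rT}·N(−d₂) − S·N(−d₁) = 58.243649 − 40.161513 = 18.082136
ρ = −K·T·e^{−rT}·N(−d₂) = -98.332752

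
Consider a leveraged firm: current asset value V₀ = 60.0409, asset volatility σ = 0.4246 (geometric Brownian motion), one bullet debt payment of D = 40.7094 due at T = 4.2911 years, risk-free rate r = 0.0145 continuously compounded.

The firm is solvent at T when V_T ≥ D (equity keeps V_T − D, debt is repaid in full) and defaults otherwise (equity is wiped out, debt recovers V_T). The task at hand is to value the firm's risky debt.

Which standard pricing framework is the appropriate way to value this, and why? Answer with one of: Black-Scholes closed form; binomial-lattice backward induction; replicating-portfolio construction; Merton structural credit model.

framework: Merton structural credit model

Key observation: assets follow a GBM and default happens iff V_T < 40.7094; valuing claims on that split (equity as a call, risky debt as the residual) is the structural model's definition.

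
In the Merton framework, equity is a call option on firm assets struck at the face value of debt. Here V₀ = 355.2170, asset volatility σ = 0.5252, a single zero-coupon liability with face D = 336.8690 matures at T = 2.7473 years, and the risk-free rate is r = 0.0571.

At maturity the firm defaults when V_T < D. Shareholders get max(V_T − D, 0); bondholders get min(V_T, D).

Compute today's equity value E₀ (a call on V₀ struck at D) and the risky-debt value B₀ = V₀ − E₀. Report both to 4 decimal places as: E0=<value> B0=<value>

E0=144.8089 B0=210.4081

Work the structural quantities from V₀ = 355.2170 against face 336.8690:
d₁ = [ln(V₀/D) + (r + σ²/2)T] / (σ√T)
   = [ln(355.2170/336.8690) + (0.0571 + 0.5·0.5252²)·2.7473] / (0.5252·√2.7473)
   = [0.053035 + 0.535772] / 0.870518 = 0.676386
d₂ = d₁ − σ√T = 0.676386 − 0.870518 = -0.194132
N(d₁) = 0.750602,  N(d₂) = 0.423036,  e^(−rT) = 0.854814
E₀ = V₀·N(d₁) − D·e^(−rT)·N(d₂)
   = 355.2170·0.750602 − 336.8690·0.854814·0.423036 = 144.808930
B₀ = V₀ − E₀ = 355.2170 − 144.808930 = 210.408070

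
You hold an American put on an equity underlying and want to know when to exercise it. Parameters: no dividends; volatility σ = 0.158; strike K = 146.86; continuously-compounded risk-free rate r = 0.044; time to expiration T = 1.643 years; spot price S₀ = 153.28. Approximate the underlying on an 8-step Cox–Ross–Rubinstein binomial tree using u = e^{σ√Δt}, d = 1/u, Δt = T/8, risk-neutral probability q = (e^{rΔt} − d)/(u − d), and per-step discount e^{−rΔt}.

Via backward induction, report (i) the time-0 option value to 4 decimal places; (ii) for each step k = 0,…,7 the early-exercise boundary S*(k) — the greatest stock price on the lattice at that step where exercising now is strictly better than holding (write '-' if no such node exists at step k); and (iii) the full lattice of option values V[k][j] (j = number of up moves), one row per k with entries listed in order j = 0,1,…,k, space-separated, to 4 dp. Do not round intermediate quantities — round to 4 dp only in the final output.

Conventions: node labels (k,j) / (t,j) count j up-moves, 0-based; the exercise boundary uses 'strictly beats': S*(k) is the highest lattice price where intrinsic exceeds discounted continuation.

Δt=0.20538, u=1.07423, d=0.93090, q=0.54544, disc=e^(-rΔt)=0.99100
k=8 terminal: V=max(K-S,0) → 60.4207 47.1118 31.7539 14.0313 0.0000 0.0000 0.0000 0.0000 0.0000
k=7: j=0 S=92.8556 intr=54.0044 cont=52.6833 V=54.0044[EX]; j=1 S=107.1523 intr=39.7077 cont=38.3865 V=39.7077[EX]; j=2 S=123.6503 intr=23.2097 cont=21.8886 V=23.2097[EX]; j=3 S=142.6884 intr=4.1716 cont=6.3207 V=6.3207[hold]; j=4 S=164.6578 intr=0.0000 cont=0.0000 V=0.0000[hold]; j=5 S=190.0097 intr=0.0000 cont=0.0000 V=0.0000[hold]; j=6 S=219.2650 intr=0.0000 cont=0.0000 V=0.0000[hold]; j=7 S=253.0247 intr=0.0000 cont=0.0000 V=0.0000[hold]  S*(7)=123.6503
k=6: j=0 S=99.7482 intr=47.1118 cont=45.7907 V=47.1118[EX]; j=1 S=115.1061 intr=31.7539 cont=30.4328 V=31.7539[EX]; j=2 S=132.8287 intr=14.0313 cont=13.8718 V=14.0313[EX]; j=3 S=153.2800 intr=0.0000 cont=2.8473 V=2.8473[hold]; j=4 S=176.8801 intr=0.0000 cont=0.0000 V=0.0000[hold]; j=5 S=204.1139 intr=0.0000 cont=0.0000 V=0.0000[hold]; j=6 S=235.5408 intr=0.0000 cont=0.0000 V=0.0000[hold]  S*(6)=132.8287
k=5: j=0 S=107.1523 intr=39.7077 cont=38.3865 V=39.7077[EX]; j=1 S=123.6503 intr=23.2097 cont=21.8886 V=23.2097[EX]; j=2 S=142.6884 intr=4.1716 cont=7.8597 V=7.8597[hold]; j=3 S=164.6578 intr=0.0000 cont=1.2826 V=1.2826[hold]; j=4 S=190.0097 intr=0.0000 cont=0.0000 V=0.0000[hold]; j=5 S=219.2650 intr=0.0000 cont=0.0000 V=0.0000[hold]  S*(5)=123.6503
k=4: j=0 S=115.1061 intr=31.7539 cont=30.4328 V=31.7539[EX]; j=1 S=132.8287 intr=14.0313 cont=14.7037 V=14.7037[hold]; j=2 S=153.2800 intr=0.0000 cont=4.2339 V=4.2339[hold]; j=3 S=176.8801 intr=0.0000 cont=0.5778 V=0.5778[hold]; j=4 S=204.1139 intr=0.0000 cont=0.0000 V=0.0000[hold]  S*(4)=115.1061
k=3: j=0 S=123.6503 intr=23.2097 cont=22.2521 V=23.2097[EX]; j=1 S=142.6884 intr=4.1716 cont=8.9122 V=8.9122[hold]; j=2 S=164.6578 intr=0.0000 cont=2.2195 V=2.2195[hold]; j=3 S=190.0097 intr=0.0000 cont=0.2603 V=0.2603[hold]  S*(3)=123.6503
k=2: j=0 S=132.8287 intr=14.0313 cont=15.2726 V=15.2726[hold]; j=1 S=153.2800 intr=0.0000 cont=5.2144 V=5.2144[hold]; j=2 S=176.8801 intr=0.0000 cont=1.1405 V=1.1405[hold]  S*(2)=-
k=1: j=0 S=142.6884 intr=4.1716 cont=9.6984 V=9.6984[hold]; j=1 S=164.6578 intr=0.0000 cont=2.9654 V=2.9654[hold]  S*(1)=-
k=0: j=0 S=153.2800 intr=0.0000 cont=5.9718 V=5.9718[hold]  S*(0)=-

price = 5.9718
boundary = - - - 123.6503 115.1061 123.6503 132.8287 123.6503
tree:
5.9718
9.6984 2.9654
15.2726 5.2144 1.1405
23.2097 8.9122 2.2195 0.2603
31.7539 14.7037 4.2339 0.5778 0.0000
39.7077 23.2097 7.8597 1.2826 0.0000 0.0000
47.1118 31.7539 14.0313 2.8473 0.0000 0.0000 0.0000
54.0044 39.7077 23.2097 6.3207 0.0000 0.0000 0.0000 0.0000
60.4207 47.1118 31.7539 14.0313 0.0000 0.0000 0.0000 0.0000 0.0000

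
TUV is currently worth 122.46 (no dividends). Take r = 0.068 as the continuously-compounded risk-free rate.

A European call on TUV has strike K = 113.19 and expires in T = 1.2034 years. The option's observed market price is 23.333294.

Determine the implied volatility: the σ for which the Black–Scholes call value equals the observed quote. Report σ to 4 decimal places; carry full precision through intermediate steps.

At σ = 0.2462 the Black–Scholes value reproduces the quote:
σ√T = 0.2462·√1.2034 = 0.270080
d₁ = (ln(S/K) + (r+σ²/2)T) / (σ√T) = (ln(122.46/113.19) + (0.068+0.2462²/2)·1.2034) / 0.270080 = (0.078717 + 0.118303) / 0.270080 = 0.729485
d₂ = d₁ − σ√T = 0.729485 − 0.270080 = 0.459404
e^{−rT} = 0.921427
N(d₁) = 0.767147,  N(d₂) = 0.677028
V = S·N(d₁) − K·e^{−rT}·N(d₂) = 93.944872 − 70.611578 = 23.333294 (equal to the quote); since ∂V/∂σ > 0 for all σ, the implied volatility is unique

sigma = 0.2462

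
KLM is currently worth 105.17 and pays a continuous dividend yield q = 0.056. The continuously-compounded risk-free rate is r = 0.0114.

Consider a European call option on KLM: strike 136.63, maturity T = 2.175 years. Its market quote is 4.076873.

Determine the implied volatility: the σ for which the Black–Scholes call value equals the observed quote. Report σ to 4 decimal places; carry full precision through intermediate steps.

At σ = 0.2625 the Black–Scholes value reproduces the quote:
σ√T = 0.2625·√2.175 = 0.387132
d₁ = (ln(S/K) + (r−q+σ²/2)T) / (σ√T) = (ln(105.17/136.63) + (0.0114−0.056+0.2625²/2)·2.175) / 0.387132 = (-0.261698 − 0.022069) / 0.387132 = -0.733001
d₂ = d₁ − σ√T = -0.733001 − 0.387132 = -1.120132
e^{−rT} = 0.975510
e^{−qT} = 0.885325
N(d₁) = 0.231779,  N(d₂) = 0.131329
V = S·e^{−qT}·N(d₁) − K·e^{−rT}·N(d₂) = 21.580870 − 17.503997 = 4.076873 (equal to the quote); since ∂V/∂σ > 0 for all σ, the implied volatility is unique

sigma = 0.2625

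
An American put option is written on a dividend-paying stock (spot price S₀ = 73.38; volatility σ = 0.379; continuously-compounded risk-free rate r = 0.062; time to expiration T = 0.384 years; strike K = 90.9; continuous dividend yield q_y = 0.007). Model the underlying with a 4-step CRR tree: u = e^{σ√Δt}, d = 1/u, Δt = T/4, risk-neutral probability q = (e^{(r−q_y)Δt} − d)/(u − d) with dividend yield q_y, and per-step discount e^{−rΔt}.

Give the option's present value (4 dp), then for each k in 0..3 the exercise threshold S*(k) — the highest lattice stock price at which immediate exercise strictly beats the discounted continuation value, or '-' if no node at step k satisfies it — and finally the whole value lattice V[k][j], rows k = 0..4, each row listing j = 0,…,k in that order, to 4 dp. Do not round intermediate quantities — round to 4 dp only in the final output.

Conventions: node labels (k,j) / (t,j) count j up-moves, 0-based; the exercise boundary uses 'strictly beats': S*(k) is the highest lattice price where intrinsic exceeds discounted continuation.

price = 18.3195
boundary = - 65.2498 73.3800 65.2498
tree:
18.3195
25.6502 11.0073
32.8797 17.5200 4.4473
39.3081 25.6502 8.8270 0.0000
45.0243 32.8797 17.5200 0.0000 0.0000

Δt=0.09600, u=1.12460, d=0.88920, q=0.49317, disc=e^(-rΔt)=0.99407
k=4 terminal: V=max(K-S,0) → 45.0243 32.8797 17.5200 0.0000 0.0000
k=3: j=0 S=51.5919 intr=39.3081 cont=38.8033 V=39.3081[EX]; j=1 S=65.2498 intr=25.6502 cont=25.1546 V=25.6502[EX]; j=2 S=82.5233 intr=8.3767 cont=8.8270 V=8.8270[hold]; j=3 S=104.3696 intr=0.0000 cont=0.0000 V=0.0000[hold]  S*(3)=65.2498
k=2: j=0 S=58.0203 intr=32.8797 cont=32.3792 V=32.8797[EX]; j=1 S=73.3800 intr=17.5200 cont=17.2506 V=17.5200[EX]; j=2 S=92.8058 intr=0.0000 cont=4.4473 V=4.4473[hold]  S*(2)=73.3800
k=1: j=0 S=65.2498 intr=25.6502 cont=25.1546 V=25.6502[EX]; j=1 S=82.5233 intr=8.3767 cont=11.0073 V=11.0073[hold]  S*(1)=65.2498
k=0: j=0 S=73.3800 intr=17.5200 cont=18.3195 V=18.3195[hold]  S*(0)=-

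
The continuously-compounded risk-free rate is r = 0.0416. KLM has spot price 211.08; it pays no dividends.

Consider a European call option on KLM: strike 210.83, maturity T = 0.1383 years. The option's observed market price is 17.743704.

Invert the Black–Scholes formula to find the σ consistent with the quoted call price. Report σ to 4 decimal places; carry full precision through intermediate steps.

At σ = 0.5458 the Black–Scholes value reproduces the quote:
σ√T = 0.5458·√0.1383 = 0.202976
d₁ = (ln(S/K) + (r+σ²/2)T) / (σ√T) = (ln(211.08/210.83) + (0.0416+0.5458²/2)·0.1383) / 0.202976 = (0.001185 + 0.026353) / 0.202976 = 0.135671
d₂ = d₁ − σ√T = 0.135671 − 0.202976 = -0.067305
e^{−rT} = 0.994263
N(d₁) = 0.553959,  N(d₂) = 0.473170
V = S·N(d₁) − K·e^{−rT}·N(d₂) = 116.929747 − 99.186043 = 17.743704 (matching the quote); vega is positive throughout, so no other σ reproduces this price

sigma = 0.5458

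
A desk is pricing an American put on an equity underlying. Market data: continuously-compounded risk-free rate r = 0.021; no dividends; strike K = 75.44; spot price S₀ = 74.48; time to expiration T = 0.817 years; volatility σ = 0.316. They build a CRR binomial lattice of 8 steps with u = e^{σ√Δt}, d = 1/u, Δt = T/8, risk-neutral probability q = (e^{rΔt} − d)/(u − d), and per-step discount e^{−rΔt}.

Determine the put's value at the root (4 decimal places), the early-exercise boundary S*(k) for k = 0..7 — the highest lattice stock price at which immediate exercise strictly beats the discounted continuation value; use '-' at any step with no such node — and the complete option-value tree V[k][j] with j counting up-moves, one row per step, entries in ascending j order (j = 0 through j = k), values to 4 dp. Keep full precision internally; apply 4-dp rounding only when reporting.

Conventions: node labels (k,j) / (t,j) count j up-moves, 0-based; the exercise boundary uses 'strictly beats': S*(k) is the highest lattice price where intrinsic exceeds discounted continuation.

price = 8.3287
boundary = - - - - 49.7293 55.0135 60.8592 67.3260
tree:
8.3287
11.6352 4.8598
15.7455 7.3290 2.2635
20.5402 10.7317 3.7538 0.6935
25.7107 15.1492 6.0956 1.2876 0.0668
30.4873 20.4265 9.6211 2.3848 0.1300 0.0000
34.8052 25.7107 14.5808 4.4054 0.2531 0.0000 0.0000
38.7082 30.4873 20.4265 8.1140 0.4930 0.0000 0.0000 0.0000
42.2364 34.8052 25.7107 14.5808 0.9600 0.0000 0.0000 0.0000 0.0000

Δt=0.10212  u=1.10626  d=0.90395  q=0.48539  discount=0.99786
step 8 (expiry): payoffs max(K−S,0) = 42.2364 34.8052 25.7107 14.5808 0.9600 0.0000 0.0000 0.0000 0.0000
step 7: (k=7,j=0): S=36.7318, K−S=38.7082, hold=38.5466 ⇒ V=38.7082 exercise | (k=7,j=1): S=44.9527, K−S=30.4873, hold=30.3257 ⇒ V=30.4873 exercise | (k=7,j=2): S=55.0135, K−S=20.4265, hold=20.2649 ⇒ V=20.4265 exercise | (k=7,j=3): S=67.3260, K−S=8.1140, hold=7.9524 ⇒ V=8.1140 exercise | (k=7,j=4): S=82.3942, K−S=0.0000, hold=0.4930 ⇒ V=0.4930 continue | (k=7,j=5): S=100.8347, K−S=0.0000, hold=0.0000 ⇒ V=0.0000 continue | (k=7,j=6): S=123.4025, K−S=0.0000, hold=0.0000 ⇒ V=0.0000 continue | (k=7,j=7): S=151.0211, K−S=0.0000, hold=0.0000 ⇒ V=0.0000 continue  boundary S*=67.3260
step 6: (k=6,j=0): S=40.6348, K−S=34.8052, hold=34.6435 ⇒ V=34.8052 exercise | (k=6,j=1): S=49.7293, K−S=25.7107, hold=25.5491 ⇒ V=25.7107 exercise | (k=6,j=2): S=60.8592, K−S=14.5808, hold=14.4192 ⇒ V=14.5808 exercise | (k=6,j=3): S=74.4800, K−S=0.9600, hold=4.4054 ⇒ V=4.4054 continue | (k=6,j=4): S=91.1493, K−S=0.0000, hold=0.2531 ⇒ V=0.2531 continue | (k=6,j=5): S=111.5494, K−S=0.0000, hold=0.0000 ⇒ V=0.0000 continue | (k=6,j=6): S=136.5151, K−S=0.0000, hold=0.0000 ⇒ V=0.0000 continue  boundary S*=60.8592
step 5: (k=5,j=0): S=44.9527, K−S=30.4873, hold=30.3257 ⇒ V=30.4873 exercise | (k=5,j=1): S=55.0135, K−S=20.4265, hold=20.2649 ⇒ V=20.4265 exercise | (k=5,j=2): S=67.3260, K−S=8.1140, hold=9.6211 ⇒ V=9.6211 continue | (k=5,j=3): S=82.3942, K−S=0.0000, hold=2.3848 ⇒ V=2.3848 continue | (k=5,j=4): S=100.8347, K−S=0.0000, hold=0.1300 ⇒ V=0.1300 continue | (k=5,j=5): S=123.4025, K−S=0.0000, hold=0.0000 ⇒ V=0.0000 continue  boundary S*=55.0135
step 4: (k=4,j=0): S=49.7293, K−S=25.7107, hold=25.5491 ⇒ V=25.7107 exercise | (k=4,j=1): S=60.8592, K−S=14.5808, hold=15.1492 ⇒ V=15.1492 continue | (k=4,j=2): S=74.4800, K−S=0.9600, hold=6.0956 ⇒ V=6.0956 continue | (k=4,j=3): S=91.1493, K−S=0.0000, hold=1.2876 ⇒ V=1.2876 continue | (k=4,j=4): S=111.5494, K−S=0.0000, hold=0.0668 ⇒ V=0.0668 continue  boundary S*=49.7293
step 3: (k=3,j=0): S=55.0135, K−S=20.4265, hold=20.5402 ⇒ V=20.5402 continue | (k=3,j=1): S=67.3260, K−S=8.1140, hold=10.7317 ⇒ V=10.7317 continue | (k=3,j=2): S=82.3942, K−S=0.0000, hold=3.7538 ⇒ V=3.7538 continue | (k=3,j=3): S=100.8347, K−S=0.0000, hold=0.6935 ⇒ V=0.6935 continue  boundary S*=-
step 2: (k=2,j=0): S=60.8592, K−S=14.5808, hold=15.7455 ⇒ V=15.7455 continue | (k=2,j=1): S=74.4800, K−S=0.9600, hold=7.3290 ⇒ V=7.3290 continue | (k=2,j=2): S=91.1493, K−S=0.0000, hold=2.2635 ⇒ V=2.2635 continue  boundary S*=-
step 1: (k=1,j=0): S=67.3260, K−S=8.1140, hold=11.6352 ⇒ V=11.6352 continue | (k=1,j=1): S=82.3942, K−S=0.0000, hold=4.8598 ⇒ V=4.8598 continue  boundary S*=-
step 0: (k=0,j=0): S=74.4800, K−S=0.9600, hold=8.3287 ⇒ V=8.3287 continue  boundary S*=-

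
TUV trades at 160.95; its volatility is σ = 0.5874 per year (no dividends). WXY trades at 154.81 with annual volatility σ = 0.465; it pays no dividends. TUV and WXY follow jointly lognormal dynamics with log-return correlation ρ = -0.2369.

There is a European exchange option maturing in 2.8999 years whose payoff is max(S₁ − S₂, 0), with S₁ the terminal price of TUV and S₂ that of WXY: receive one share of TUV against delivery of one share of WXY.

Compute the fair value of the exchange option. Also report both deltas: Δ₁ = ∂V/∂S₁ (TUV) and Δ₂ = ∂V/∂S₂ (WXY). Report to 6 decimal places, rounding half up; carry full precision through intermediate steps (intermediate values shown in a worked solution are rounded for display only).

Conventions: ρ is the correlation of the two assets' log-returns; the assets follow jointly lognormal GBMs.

σ_eff = √(σ₁² + σ₂² − 2ρσ₁σ₂) = √(0.5874² + 0.465² − 2·-0.2369·0.5874·0.465) = 0.831070
d₁ = (ln(S₁/S₂) + (q₂ − q₁ + σ_eff²/2)T) / (σ_eff√T) = (ln(160.95/154.81) + (0.0 − 0.0 + 0.345339)·2.8999) / 1.415237 = 0.735102
d₂ = d₁ − σ_eff√T = 0.735102 − 1.415237 = -0.680136
N(d₁) = 0.768861,  N(d₂) = 0.248209
V = S₁·e^{−q₁T}·N(d₁) − S₂·e^{−q₂T}·N(d₂) = 123.748223 − 38.425284 = 85.322939
Key observation: no risk-free rate is needed — with the second asset as numeraire the exchange option is a call on the ratio S₁/S₂, and r cancels out of the value.
Δ₁ = e^{−q₁T}·N(d₁) = 0.768861;  Δ₂ = −e^{−q₂T}·N(d₂) = -0.248209

exchange price = 85.322939
Δ1 = 0.768861
Δ2 = -0.248209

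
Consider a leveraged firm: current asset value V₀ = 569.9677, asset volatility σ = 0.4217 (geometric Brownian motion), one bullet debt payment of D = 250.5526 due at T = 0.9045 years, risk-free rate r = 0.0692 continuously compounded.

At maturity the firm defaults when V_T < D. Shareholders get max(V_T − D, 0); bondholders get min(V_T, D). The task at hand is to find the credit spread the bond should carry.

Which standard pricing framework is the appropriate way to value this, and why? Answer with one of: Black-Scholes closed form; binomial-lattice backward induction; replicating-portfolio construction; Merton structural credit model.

Key observation: assets follow a GBM and default happens iff V_T < 250.5526; valuing claims on that split (equity as a call, risky debt as the residual) is the structural model's definition.

framework: Merton structural credit model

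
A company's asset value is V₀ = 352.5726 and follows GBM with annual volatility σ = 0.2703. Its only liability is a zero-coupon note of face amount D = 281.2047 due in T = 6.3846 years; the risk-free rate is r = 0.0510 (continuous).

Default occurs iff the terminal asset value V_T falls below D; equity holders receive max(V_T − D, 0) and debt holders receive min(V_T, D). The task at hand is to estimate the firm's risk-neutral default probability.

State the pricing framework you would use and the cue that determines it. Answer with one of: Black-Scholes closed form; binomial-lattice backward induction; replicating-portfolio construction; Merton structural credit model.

Key observation: a levered firm with one bullet debt due at 6.3846 years is the canonical structural-credit setup: equity is a call on the firm's assets struck at the face value.

framework: Merton structural credit model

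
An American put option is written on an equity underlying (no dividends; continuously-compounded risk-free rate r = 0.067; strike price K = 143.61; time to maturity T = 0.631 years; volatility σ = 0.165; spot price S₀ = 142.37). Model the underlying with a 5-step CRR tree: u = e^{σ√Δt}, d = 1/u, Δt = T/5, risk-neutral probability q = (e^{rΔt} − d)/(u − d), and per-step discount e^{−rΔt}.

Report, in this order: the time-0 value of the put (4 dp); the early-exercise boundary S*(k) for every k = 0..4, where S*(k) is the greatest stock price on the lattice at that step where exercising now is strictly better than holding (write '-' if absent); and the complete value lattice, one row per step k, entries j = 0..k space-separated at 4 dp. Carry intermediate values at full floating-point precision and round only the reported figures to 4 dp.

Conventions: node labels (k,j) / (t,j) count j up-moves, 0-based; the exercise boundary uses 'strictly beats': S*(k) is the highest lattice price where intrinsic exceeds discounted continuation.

price = 6.0573
boundary = - - 126.6210 119.4123 126.6210
tree:
6.0573
10.3566 2.7404
16.9890 5.2551 0.7881
24.1977 9.7168 1.7972 0.0000
30.9959 16.9890 4.0982 0.0000 0.0000
37.4071 24.1977 9.3452 0.0000 0.0000 0.0000

Δt=0.12620, u=1.06037, d=0.94307, q=0.55774, disc=e^(-rΔt)=0.99158
k=5 terminal: V=max(K-S,0) → 37.4071 24.1977 9.3452 0.0000 0.0000 0.0000
k=4: j=0 S=112.6141 intr=30.9959 cont=29.7868 V=30.9959[EX]; j=1 S=126.6210 intr=16.9890 cont=15.7799 V=16.9890[EX]; j=2 S=142.3700 intr=1.2400 cont=4.0982 V=4.0982[hold]; j=3 S=160.0779 intr=0.0000 cont=0.0000 V=0.0000[hold]; j=4 S=179.9883 intr=0.0000 cont=0.0000 V=0.0000[hold]  S*(4)=126.6210
k=3: j=0 S=119.4123 intr=24.1977 cont=22.9885 V=24.1977[EX]; j=1 S=134.2648 intr=9.3452 cont=9.7168 V=9.7168[hold]; j=2 S=150.9645 intr=0.0000 cont=1.7972 V=1.7972[hold]; j=3 S=169.7414 intr=0.0000 cont=0.0000 V=0.0000[hold]  S*(3)=119.4123
k=2: j=0 S=126.6210 intr=16.9890 cont=15.9854 V=16.9890[EX]; j=1 S=142.3700 intr=1.2400 cont=5.2551 V=5.2551[hold]; j=2 S=160.0779 intr=0.0000 cont=0.7881 V=0.7881[hold]  S*(2)=126.6210
k=1: j=0 S=134.2648 intr=9.3452 cont=10.3566 V=10.3566[hold]; j=1 S=150.9645 intr=0.0000 cont=2.7404 V=2.7404[hold]  S*(1)=-
k=0: j=0 S=142.3700 intr=1.2400 cont=6.0573 V=6.0573[hold]  S*(0)=-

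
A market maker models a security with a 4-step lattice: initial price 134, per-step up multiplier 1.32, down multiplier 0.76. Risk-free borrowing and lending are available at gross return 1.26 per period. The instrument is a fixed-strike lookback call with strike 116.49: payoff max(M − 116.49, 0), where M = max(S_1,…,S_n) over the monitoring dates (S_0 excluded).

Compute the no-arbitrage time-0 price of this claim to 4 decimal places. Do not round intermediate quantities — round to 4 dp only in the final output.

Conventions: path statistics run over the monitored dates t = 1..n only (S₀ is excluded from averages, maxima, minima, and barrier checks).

Set p* = 0.8929 (from d < R < u); the path-dependent value is the discounted p*-expectation over all price paths.
Enumerate all 2^4 = 16 price paths (U = up ×1.32, D = down ×0.76); each path with k up-moves has probability p*^k·(1−p*)^(4−k).
DDDD: M=101.8400, payoff=0.0000, prob=0.000132
UDDD: M=176.8800, payoff=60.3900, prob=0.001098
DUDD: M=134.4288, payoff=17.9388, prob=0.001098
UUDD: M=233.4816, payoff=116.9916, prob=0.009151
DDUD: M=102.1659, payoff=0.0000, prob=0.001098
UDUD: M=177.4460, payoff=60.9560, prob=0.009151
DUUD: M=177.4460, payoff=60.9560, prob=0.009151
UUUD: M=308.1957, payoff=191.7057, prob=0.076262
DDDU: M=101.8400, payoff=0.0000, prob=0.001098
UDDU: M=176.8800, payoff=60.3900, prob=0.009151
DUDU: M=134.8590, payoff=18.3690, prob=0.009151
UUDU: M=234.2287, payoff=117.7387, prob=0.076262
DDUU: M=134.8590, payoff=18.3690, prob=0.009151
UDUU: M=234.2287, payoff=117.7387, prob=0.076262
DUUU: M=234.2287, payoff=117.7387, prob=0.076262
UUUU: M=406.8183, payoff=290.3283, prob=0.635518
Price = Σ prob·payoff / R^4 = 229.227036 / 2.520474 = 90.9460

price = 90.9460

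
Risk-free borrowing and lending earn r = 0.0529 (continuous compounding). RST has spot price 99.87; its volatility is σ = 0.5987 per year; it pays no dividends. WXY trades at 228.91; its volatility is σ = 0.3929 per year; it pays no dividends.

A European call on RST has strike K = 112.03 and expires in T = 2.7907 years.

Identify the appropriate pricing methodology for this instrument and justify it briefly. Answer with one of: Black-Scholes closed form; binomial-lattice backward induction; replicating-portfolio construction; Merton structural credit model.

framework: Black-Scholes closed form

Key observation: the strike-112.03 call on RST is European-exercise on a continuously-modelled lognormal underlying, so its value is a single closed-form evaluation.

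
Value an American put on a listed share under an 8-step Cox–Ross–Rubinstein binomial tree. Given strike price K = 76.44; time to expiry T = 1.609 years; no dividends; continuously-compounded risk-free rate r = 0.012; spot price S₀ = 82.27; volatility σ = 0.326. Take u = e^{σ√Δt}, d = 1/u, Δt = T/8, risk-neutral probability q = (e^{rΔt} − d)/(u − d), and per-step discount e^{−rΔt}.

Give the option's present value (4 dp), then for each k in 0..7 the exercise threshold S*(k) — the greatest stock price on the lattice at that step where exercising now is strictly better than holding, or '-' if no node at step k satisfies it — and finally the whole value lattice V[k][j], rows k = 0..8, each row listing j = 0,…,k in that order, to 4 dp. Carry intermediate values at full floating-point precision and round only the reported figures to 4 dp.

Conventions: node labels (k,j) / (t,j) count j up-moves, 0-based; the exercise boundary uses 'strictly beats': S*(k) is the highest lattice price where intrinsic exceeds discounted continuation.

price = 9.8112
boundary = - - - - 45.8421 39.6068 45.8421 53.0589
tree:
9.8112
13.6987 5.5084
18.5640 8.3209 2.3873
24.3044 12.2312 3.9848 0.6107
30.5979 17.3815 6.5267 1.1590 0.0000
36.8332 23.6769 10.4211 2.1993 0.0000 0.0000
42.2204 30.5979 16.0483 4.1734 0.0000 0.0000 0.0000
46.8748 36.8332 23.3811 7.9194 0.0000 0.0000 0.0000 0.0000
50.8961 42.2204 30.5979 15.0281 0.0000 0.0000 0.0000 0.0000 0.0000

Δt=0.20112, u=1.15743, d=0.86398, q=0.47175, disc=e^(-rΔt)=0.99759
k=8 terminal: V=max(K-S,0) → 50.8961 42.2204 30.5979 15.0281 0.0000 0.0000 0.0000 0.0000 0.0000
k=7: j=0 S=29.5652 intr=46.8748 cont=46.6905 V=46.8748[EX]; j=1 S=39.6068 intr=36.8332 cont=36.6489 V=36.8332[EX]; j=2 S=53.0589 intr=23.3811 cont=23.1968 V=23.3811[EX]; j=3 S=71.0800 intr=5.3600 cont=7.9194 V=7.9194[hold]; j=4 S=95.2217 intr=0.0000 cont=0.0000 V=0.0000[hold]; j=5 S=127.5629 intr=0.0000 cont=0.0000 V=0.0000[hold]; j=6 S=170.8886 intr=0.0000 cont=0.0000 V=0.0000[hold]; j=7 S=228.9295 intr=0.0000 cont=0.0000 V=0.0000[hold]  S*(7)=53.0589
k=6: j=0 S=34.2196 intr=42.2204 cont=42.0361 V=42.2204[EX]; j=1 S=45.8421 intr=30.5979 cont=30.4137 V=30.5979[EX]; j=2 S=61.4119 intr=15.0281 cont=16.0483 V=16.0483[hold]; j=3 S=82.2700 intr=0.0000 cont=4.1734 V=4.1734[hold]; j=4 S=110.2123 intr=0.0000 cont=0.0000 V=0.0000[hold]; j=5 S=147.6450 intr=0.0000 cont=0.0000 V=0.0000[hold]; j=6 S=197.7914 intr=0.0000 cont=0.0000 V=0.0000[hold]  S*(6)=45.8421
k=5: j=0 S=39.6068 intr=36.8332 cont=36.6489 V=36.8332[EX]; j=1 S=53.0589 intr=23.3811 cont=23.6769 V=23.6769[hold]; j=2 S=71.0800 intr=5.3600 cont=10.4211 V=10.4211[hold]; j=3 S=95.2217 intr=0.0000 cont=2.1993 V=2.1993[hold]; j=4 S=127.5629 intr=0.0000 cont=0.0000 V=0.0000[hold]; j=5 S=170.8886 intr=0.0000 cont=0.0000 V=0.0000[hold]  S*(5)=39.6068
k=4: j=0 S=45.8421 intr=30.5979 cont=30.5529 V=30.5979[EX]; j=1 S=61.4119 intr=15.0281 cont=17.3815 V=17.3815[hold]; j=2 S=82.2700 intr=0.0000 cont=6.5267 V=6.5267[hold]; j=3 S=110.2123 intr=0.0000 cont=1.1590 V=1.1590[hold]; j=4 S=147.6450 intr=0.0000 cont=0.0000 V=0.0000[hold]  S*(4)=45.8421
k=3: j=0 S=53.0589 intr=23.3811 cont=24.3044 V=24.3044[hold]; j=1 S=71.0800 intr=5.3600 cont=12.2312 V=12.2312[hold]; j=2 S=95.2217 intr=0.0000 cont=3.9848 V=3.9848[hold]; j=3 S=127.5629 intr=0.0000 cont=0.6107 V=0.6107[hold]  S*(3)=-
k=2: j=0 S=61.4119 intr=15.0281 cont=18.5640 V=18.5640[hold]; j=1 S=82.2700 intr=0.0000 cont=8.3209 V=8.3209[hold]; j=2 S=110.2123 intr=0.0000 cont=2.3873 V=2.3873[hold]  S*(2)=-
k=1: j=0 S=71.0800 intr=5.3600 cont=13.6987 V=13.6987[hold]; j=1 S=95.2217 intr=0.0000 cont=5.5084 V=5.5084[hold]  S*(1)=-
k=0: j=0 S=82.2700 intr=0.0000 cont=9.8112 V=9.8112[hold]  S*(0)=-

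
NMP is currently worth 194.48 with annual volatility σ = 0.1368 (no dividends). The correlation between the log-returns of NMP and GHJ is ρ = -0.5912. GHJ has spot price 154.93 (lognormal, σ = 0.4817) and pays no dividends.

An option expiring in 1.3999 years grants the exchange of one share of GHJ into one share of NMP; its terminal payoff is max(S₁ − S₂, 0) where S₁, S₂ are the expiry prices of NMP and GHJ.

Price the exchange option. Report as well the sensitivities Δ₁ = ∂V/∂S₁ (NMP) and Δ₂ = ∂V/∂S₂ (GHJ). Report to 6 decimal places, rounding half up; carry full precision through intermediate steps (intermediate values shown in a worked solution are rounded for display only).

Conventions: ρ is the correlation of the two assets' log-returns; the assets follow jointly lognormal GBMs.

exchange price = 68.630849
Δ1 = 0.749951
Δ2 = -0.498416

σ_eff = √(σ₁² + σ₂² − 2ρσ₁σ₂) = √(0.1368² + 0.4817² − 2·-0.5912·0.1368·0.4817) = 0.573293
d₁ = (ln(S₁/S₂) + (q₂ − q₁ + σ_eff²/2)T) / (σ_eff√T) = (ln(194.48/154.93) + (0.0 − 0.0 + 0.164333)·1.3999) / 0.678306 = 0.674335
d₂ = d₁ − σ_eff√T = 0.674335 − 0.678306 = -0.003971
N(d₁) = 0.749951,  N(d₂) = 0.498416
V = S₁·e^{−q₁T}·N(d₁) − S₂·e^{−q₂T}·N(d₂) = 145.850433 − 77.219584 = 68.630849
Key observation: no risk-free rate is needed — with the second asset as numeraire the exchange option is a call on the ratio S₁/S₂, and r cancels out of the value.
Δ₁ = e^{−q₁T}·N(d₁) = 0.749951;  Δ₂ = −e^{−q₂T}·N(d₂) = -0.498416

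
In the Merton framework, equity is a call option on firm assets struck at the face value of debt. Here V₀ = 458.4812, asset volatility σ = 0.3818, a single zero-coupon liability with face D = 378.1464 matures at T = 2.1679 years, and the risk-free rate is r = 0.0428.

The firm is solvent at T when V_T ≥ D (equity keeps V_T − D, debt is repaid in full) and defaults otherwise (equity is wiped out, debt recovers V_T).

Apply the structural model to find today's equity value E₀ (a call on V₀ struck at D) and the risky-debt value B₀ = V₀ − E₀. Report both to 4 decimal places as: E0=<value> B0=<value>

E0=156.6392 B0=301.8420

With assets at 458.4812 and a single debt payment of 378.1464 at 2.1679 years:
d₁ = [ln(V₀/D) + (r + σ²/2)T] / (σ√T)
   = [ln(458.4812/378.1464) + (0.0428 + 0.5·0.3818²)·2.1679] / (0.3818·√2.1679)
   = [0.192638 + 0.250795] / 0.562154 = 0.788810
d₂ = d₁ − σ√T = 0.788810 − 0.562154 = 0.226655
N(d₁) = 0.784888,  N(d₂) = 0.589654,  e^(−rT) = 0.911388
E₀ = V₀·N(d₁) − D·e^(−rT)·N(d₂)
   = 458.4812·0.784888 − 378.1464·0.911388·0.589654 = 156.639198
B₀ = V₀ − E₀ = 458.4812 − 156.639198 = 301.842002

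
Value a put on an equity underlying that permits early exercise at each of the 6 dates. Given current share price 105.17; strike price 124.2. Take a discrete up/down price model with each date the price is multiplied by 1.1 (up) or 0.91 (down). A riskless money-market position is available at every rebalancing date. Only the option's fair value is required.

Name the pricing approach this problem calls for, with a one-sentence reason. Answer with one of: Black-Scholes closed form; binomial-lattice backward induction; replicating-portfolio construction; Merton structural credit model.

framework: binomial-lattice backward induction

Key observation: the put (strike 124.2 on spot 105.17) is American-style on a 6-step discrete price model, so the early-exercise decision at every node requires stepwise backward valuation — a closed form cannot price the exercise right.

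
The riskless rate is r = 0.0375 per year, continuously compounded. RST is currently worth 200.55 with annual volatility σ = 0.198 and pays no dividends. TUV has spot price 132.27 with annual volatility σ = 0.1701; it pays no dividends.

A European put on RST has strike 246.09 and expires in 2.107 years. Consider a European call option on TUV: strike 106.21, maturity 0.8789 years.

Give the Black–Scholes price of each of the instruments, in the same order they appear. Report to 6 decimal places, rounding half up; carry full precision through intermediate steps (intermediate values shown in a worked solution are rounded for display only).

price(RST put K=246.09) = 40.151140
price(TUV call K=106.21) = 29.952527

[RST put K=246.09]
σ√T = 0.198·√2.107 = 0.287407
d₁ = (ln(S/K) + (r+σ²/2)T) / (σ√T) = (ln(200.55/246.09) + (0.0375+0.198²/2)·2.107) / 0.287407 = (-0.204634 + 0.120314) / 0.287407 = -0.293381
d₂ = d₁ − σ√T = -0.293381 − 0.287407 = -0.580788
e^{−rT} = 0.924028
N(−d₁) = 0.615385,  N(−d₂) = 0.719308
price = K·e^{−rT}·N(−d₂) − S·N(−d₁) = 163.566517 − 123.415378 = 40.151140
[TUV call K=106.21]
σ√T = 0.1701·√0.8789 = 0.159468
d₁ = (ln(S/K) + (r+σ²/2)T) / (σ√T) = (ln(132.27/106.21) + (0.0375+0.1701²/2)·0.8789) / 0.159468 = (0.219427 + 0.045674) / 0.159468 = 1.662406
d₂ = d₁ − σ√T = 1.662406 − 0.159468 = 1.502938
e^{−rT} = 0.967578
N(d₁) = 0.951784,  N(d₂) = 0.933572
price = S·N(d₁) − K·e^{−rT}·N(d₂) = 125.892506 − 95.939980 = 29.952527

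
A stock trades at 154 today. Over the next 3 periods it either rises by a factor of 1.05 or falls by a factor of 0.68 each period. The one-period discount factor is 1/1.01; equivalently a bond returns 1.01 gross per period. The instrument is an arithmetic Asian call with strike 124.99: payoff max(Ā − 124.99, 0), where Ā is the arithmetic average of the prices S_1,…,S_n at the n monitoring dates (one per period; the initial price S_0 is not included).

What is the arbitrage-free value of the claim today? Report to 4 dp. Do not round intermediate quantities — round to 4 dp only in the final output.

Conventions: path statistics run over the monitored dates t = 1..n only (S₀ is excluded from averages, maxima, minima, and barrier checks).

price = 33.2791

With p* = (R−d)/(u−d) = 0.8919, sum probability × payoff across the paths and divide by R^3.
Enumerate all 2^3 = 8 price paths (U = up ×1.05, D = down ×0.68); each path with k up-moves has probability p*^k·(1−p*)^(3−k).
DDD: Ā=74.7840, payoff=0.0000, prob=0.001263
UDD: Ā=115.4754, payoff=0.0000, prob=0.010424
DUD: Ā=96.4820, payoff=0.0000, prob=0.010424
UUD: Ā=148.9796, payoff=23.9896, prob=0.085997
DDU: Ā=83.5666, payoff=0.0000, prob=0.010424
UDU: Ā=129.0366, payoff=4.0466, prob=0.085997
DUU: Ā=110.0433, payoff=0.0000, prob=0.085997
UUU: Ā=169.9197, payoff=44.9297, prob=0.709474
Price = Σ prob·payoff / R^3 = 34.287527 / 1.030301 = 33.2791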